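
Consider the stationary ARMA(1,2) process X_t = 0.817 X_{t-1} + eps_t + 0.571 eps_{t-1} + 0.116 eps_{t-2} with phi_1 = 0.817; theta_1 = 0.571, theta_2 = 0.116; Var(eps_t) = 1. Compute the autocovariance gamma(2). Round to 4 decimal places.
\gamma(2) = 5.8041

Multiply the model equation by X_{t-k} and take expectations. With theta_0 = psi_0 = 1 and psi_j the MA(infinity) weights, this gives
  gamma(k) - sum_i phi_i gamma(k-i) = c_k,
  c_k = sigma^2 * sum_{j=k..q} theta_j psi_{j-k}   (c_k = 0 for k > q),
using gamma(-m) = gamma(m).
psi-weights needed (psi_j = theta_j + sum_i phi_i psi_{j-i}):
  psi_1 = theta_1 + phi_1 = 0.571 + (0.817) = 1.388
  psi_2 = theta_2 + phi_1 psi_1 = 0.116 + (0.817)(1.388) = 1.249996
Right-hand sides:
  c_0 = sigma^2 (1 + theta_1 psi_1 + theta_2 psi_2) = 1 * (1 + (0.571)(1.388) + (0.116)(1.249996)) = 1 * 1.937548 = 1.937548
  c_1 = sigma^2 (theta_1 + theta_2 psi_1) = 1 * (0.571 + (0.116)(1.388)) = 0.732008
  c_2 = sigma^2 theta_2 = 1 * (0.116) = 0.116
Equations for k = 0 and k = 1 (AR order 1):
  gamma(0) = phi_1 gamma(1) + c_0
  gamma(1) = phi_1 gamma(0) + c_1
Substituting the second into the first: gamma(0) (1 - phi_1^2) = c_0 + phi_1 c_1, so
  gamma(0) = (c_0 + phi_1 c_1) / (1 - phi_1^2) = (1.937548 + (0.817)(0.732008)) / (1 - (0.817)^2) = 2.535598 / 0.332511 = 7.625607.
  gamma(1) = phi_1 gamma(0) + c_1 = (0.817)(7.625607) + (0.732008) = 6.962129.
For k = 2: gamma(2) = phi_1 gamma(1) + c_2
  = (0.817)(6.962129) + (0.116) = 5.804059.
Therefore gamma(2) = 5.8041 (to 4 decimal places).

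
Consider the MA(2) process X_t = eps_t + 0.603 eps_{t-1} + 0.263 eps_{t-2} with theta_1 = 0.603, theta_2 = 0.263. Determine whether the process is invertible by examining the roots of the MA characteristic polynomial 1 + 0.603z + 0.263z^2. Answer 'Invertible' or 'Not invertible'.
\text{Invertible}

The MA(q) characteristic polynomial is P(z) = 1 + 0.603z + 0.263z^2.
Invertibility requires all roots to lie outside the unit circle, i.e. |z| > 1 for every root.
Set 1 + (0.603) z + (0.263) z^2 = 0, i.e. a z^2 + b z + c = 0 with a = 0.263, b = 0.603, c = 1.
Discriminant D = b^2 - 4ac = (0.603)^2 - 4*(0.263)*1 = 0.363609 - (1.052) = -0.688391.
D < 0, so the roots are the complex-conjugate pair z = (-b +/- i sqrt(-D)) / (2a) = -1.1464 +/- 1.5774i.
For a conjugate pair |z|^2 = z * conj(z) = (product of roots) = c/a = 1/(0.263) = 3.802281, so |z| = sqrt(3.802281) = 1.9499 for both roots.
Moduli of all roots: 1.9499, 1.9499.
All moduli strictly greater than 1? Yes.
Verdict: Invertible.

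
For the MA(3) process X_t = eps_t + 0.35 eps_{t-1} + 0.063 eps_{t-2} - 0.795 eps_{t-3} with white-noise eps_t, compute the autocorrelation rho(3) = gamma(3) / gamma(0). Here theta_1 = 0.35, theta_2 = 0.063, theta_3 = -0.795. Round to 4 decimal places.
\rho(3) = -0.4521

For an MA(q) process with theta_0 = 1, the autocovariance is
  gamma(k) = sigma^2 * sum_{i=0..q-k} theta_i * theta_{i+k},
and rho(k) = gamma(k) / gamma(0). Sigma^2 cancels.
  numerator   = (1)*(-0.795) = -0.795.
  denominator = (1)^2 + (0.35)^2 + (0.063)^2 + (-0.795)^2 = 1.758494.
  rho(3) = -0.795 / 1.758494 = -0.4521.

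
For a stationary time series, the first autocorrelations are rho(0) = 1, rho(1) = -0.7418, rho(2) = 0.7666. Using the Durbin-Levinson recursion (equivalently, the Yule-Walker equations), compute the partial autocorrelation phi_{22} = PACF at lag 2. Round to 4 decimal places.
\phi_{22} = 0.4810

The PACF at lag k is phi_{kk}, the last component of the solution
to the Yule-Walker system G_k phi = r_k where
  (G_k)_{ij} = rho(|i - j|), (r_k)_i = rho(i), i,j = 1..k.
Equivalently, Durbin-Levinson gives phi_{kk} iteratively:
  phi_{11} = rho(1)
  phi_{kk} = [rho(k) - sum_{j=1..k-1} phi_{k-1,j} rho(k-j)]
            / [1 - sum_{j=1..k-1} phi_{k-1,j} rho(j)],
  phi_{k,j} = phi_{k-1,j} - phi_{kk} phi_{k-1,k-j},  j = 1..k-1.
Step k = 1:
  phi_11 = rho(1) = -0.7418.
Step k = 2:
  phi_22 = [rho(2) - phi_11 rho(1)] / [1 - phi_11 rho(1)] = [0.7666 - (-0.7418)(-0.7418)] / [1 - (-0.7418)(-0.7418)]
         = 0.21633276 / 0.44973276 = 0.481.
Therefore phi_{22} = 0.4810.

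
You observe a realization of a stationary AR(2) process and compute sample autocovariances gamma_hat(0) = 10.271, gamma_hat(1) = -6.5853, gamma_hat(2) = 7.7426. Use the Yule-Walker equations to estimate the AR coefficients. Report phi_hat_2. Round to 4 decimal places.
\hat\phi_{2} = 0.5820

The Yule-Walker equations for an AR(p) process read, in matrix form,
  Gamma_p phi = r_p,   with   (Gamma_p)_{ij} = gamma(|i - j|),
                       (r_p)_i = gamma(i),   i,j = 1..p.
Substitute the sample gammas (Toeplitz matrix and right-hand side of size 2):
  Gamma_p = [[10.271, -6.5853], [-6.5853, 10.271]]
  r_p     = [-6.5853, 7.7426]
Written out:
  10.271 phi_1 - 6.5853 phi_2 = -6.5853
  -6.5853 phi_1 + 10.271 phi_2 = 7.7426
Solve by Cramer's rule:
  det = gamma(0)^2 - gamma(1)^2 = (10.271)^2 - (-6.5853)^2 = 105.493441 - 43.36617609 = 62.12726491
  phi_hat_1 = [gamma(1) gamma(0) - gamma(1) gamma(2)] / det = [(-6.5853)(10.271) - (-6.5853)(7.7426)] / 62.12726491 = -16.65027252 / 62.12726491 = -0.268
  phi_hat_2 = [gamma(0) gamma(2) - gamma(1)^2] / det = [(10.271)(7.7426) - (-6.5853)^2] / 62.12726491 = 36.15806851 / 62.12726491 = 0.582
So phi_hat = [-0.2680, 0.5820].
Therefore phi_hat_2 = 0.5820.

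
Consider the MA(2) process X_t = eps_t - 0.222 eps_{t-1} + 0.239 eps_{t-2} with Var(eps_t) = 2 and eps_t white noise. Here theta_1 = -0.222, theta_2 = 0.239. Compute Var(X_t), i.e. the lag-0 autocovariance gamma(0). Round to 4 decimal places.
\gamma(0) = 2.2128

For an MA(q) process X_t = eps_t + sum_i theta_i eps_{t-i} with
Var(eps_t) = sigma^2, the variance is
  gamma(0) = sigma^2 * (1 + sum_i theta_i^2).
  sum_i theta_i^2 = (-0.222)^2 + (0.239)^2 = 0.049284 + 0.057121 = 0.106405.
  gamma(0) = 2 * (1 + 0.106405) = 2 * 1.106405 = 2.21281, which rounds to 2.2128.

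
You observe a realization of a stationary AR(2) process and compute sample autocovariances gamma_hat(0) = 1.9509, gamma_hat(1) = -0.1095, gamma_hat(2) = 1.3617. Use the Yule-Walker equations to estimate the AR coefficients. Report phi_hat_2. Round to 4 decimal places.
\hat\phi_{2} = 0.6970

The Yule-Walker equations for an AR(p) process read, in matrix form,
  Gamma_p phi = r_p,   with   (Gamma_p)_{ij} = gamma(|i - j|),
                       (r_p)_i = gamma(i),   i,j = 1..p.
Substitute the sample gammas (Toeplitz matrix and right-hand side of size 2):
  Gamma_p = [[1.9509, -0.1095], [-0.1095, 1.9509]]
  r_p     = [-0.1095, 1.3617]
Written out:
  1.9509 phi_1 - 0.1095 phi_2 = -0.1095
  -0.1095 phi_1 + 1.9509 phi_2 = 1.3617
Solve by Cramer's rule:
  det = gamma(0)^2 - gamma(1)^2 = (1.9509)^2 - (-0.1095)^2 = 3.80601081 - 0.01199025 = 3.79402056
  phi_hat_1 = [gamma(1) gamma(0) - gamma(1) gamma(2)] / det = [(-0.1095)(1.9509) - (-0.1095)(1.3617)] / 3.79402056 = -0.0645174 / 3.79402056 = -0.017
  phi_hat_2 = [gamma(0) gamma(2) - gamma(1)^2] / det = [(1.9509)(1.3617) - (-0.1095)^2] / 3.79402056 = 2.64455028 / 3.79402056 = 0.697
So phi_hat = [-0.0170, 0.6970].
Therefore phi_hat_2 = 0.6970.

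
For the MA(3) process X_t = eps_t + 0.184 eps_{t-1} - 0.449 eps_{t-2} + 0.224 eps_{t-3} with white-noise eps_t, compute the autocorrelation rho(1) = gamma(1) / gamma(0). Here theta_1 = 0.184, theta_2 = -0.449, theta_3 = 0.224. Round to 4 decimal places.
\rho(1) = 0.0006

For an MA(q) process with theta_0 = 1, the autocovariance is
  gamma(k) = sigma^2 * sum_{i=0..q-k} theta_i * theta_{i+k},
and rho(k) = gamma(k) / gamma(0). Sigma^2 cancels.
  numerator   = (1)*(0.184) + (0.184)*(-0.449) + (-0.449)*(0.224) = 0.000808.
  denominator = (1)^2 + (0.184)^2 + (-0.449)^2 + (0.224)^2 = 1.285633.
  rho(1) = 0.000808 / 1.285633 = 0.0006.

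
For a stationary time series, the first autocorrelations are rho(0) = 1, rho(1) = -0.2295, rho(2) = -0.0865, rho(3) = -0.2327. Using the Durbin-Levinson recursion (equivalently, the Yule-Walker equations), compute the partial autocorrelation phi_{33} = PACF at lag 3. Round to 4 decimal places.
\phi_{33} = -0.3120

The PACF at lag k is phi_{kk}, the last component of the solution
to the Yule-Walker system G_k phi = r_k where
  (G_k)_{ij} = rho(|i - j|), (r_k)_i = rho(i), i,j = 1..k.
Equivalently, Durbin-Levinson gives phi_{kk} iteratively:
  phi_{11} = rho(1)
  phi_{kk} = [rho(k) - sum_{j=1..k-1} phi_{k-1,j} rho(k-j)]
            / [1 - sum_{j=1..k-1} phi_{k-1,j} rho(j)],
  phi_{k,j} = phi_{k-1,j} - phi_{kk} phi_{k-1,k-j},  j = 1..k-1.
Step k = 1:
  phi_11 = rho(1) = -0.2295.
Step k = 2:
  phi_22 = [rho(2) - phi_11 rho(1)] / [1 - phi_11 rho(1)] = [-0.0865 - (-0.2295)(-0.2295)] / [1 - (-0.2295)(-0.2295)]
         = -0.13917025 / 0.94732975 = -0.146908.
  Update: phi_21 = phi_11 - phi_22 phi_11 = -0.2295 - (-0.146908)(-0.2295) = -0.263215.
Step k = 3:
  phi_33 = [rho(3) - phi_21 rho(2) - phi_22 rho(1)] / [1 - phi_21 rho(1) - phi_22 rho(2)]
    numerator   = -0.2327 - (-0.263215)(-0.0865) - (-0.146908)(-0.2295) = -0.2891835
    denominator = 1 - (-0.263215)(-0.2295) - (-0.146908)(-0.0865) = 0.92688454
  phi_33 = -0.2891835 / 0.92688454 = -0.312.
Therefore phi_{33} = -0.3120.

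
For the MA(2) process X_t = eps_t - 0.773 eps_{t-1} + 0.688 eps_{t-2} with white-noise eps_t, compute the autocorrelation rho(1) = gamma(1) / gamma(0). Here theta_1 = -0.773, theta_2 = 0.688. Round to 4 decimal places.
\rho(1) = -0.6301

For an MA(q) process with theta_0 = 1, the autocovariance is
  gamma(k) = sigma^2 * sum_{i=0..q-k} theta_i * theta_{i+k},
and rho(k) = gamma(k) / gamma(0). Sigma^2 cancels.
  numerator   = (1)*(-0.773) + (-0.773)*(0.688) = -1.304824.
  denominator = (1)^2 + (-0.773)^2 + (0.688)^2 = 2.070873.
  rho(1) = -1.304824 / 2.070873 = -0.6301.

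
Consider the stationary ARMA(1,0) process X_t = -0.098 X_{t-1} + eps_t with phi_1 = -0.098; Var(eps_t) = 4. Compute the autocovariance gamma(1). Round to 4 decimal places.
\gamma(1) = -0.3958

Multiply the model equation by X_{t-k} and take expectations. With theta_0 = psi_0 = 1 and psi_j the MA(infinity) weights, this gives
  gamma(k) - sum_i phi_i gamma(k-i) = c_k,
  c_k = sigma^2 * sum_{j=k..q} theta_j psi_{j-k}   (c_k = 0 for k > q),
using gamma(-m) = gamma(m).
Pure AR (q = 0): c_0 = sigma^2 = 4, c_k = 0 for k >= 1.
Equations for k = 0 and k = 1 (AR order 1):
  gamma(0) = phi_1 gamma(1) + c_0
  gamma(1) = phi_1 gamma(0) + c_1
Substituting the second into the first: gamma(0) (1 - phi_1^2) = c_0 + phi_1 c_1, so
  gamma(0) = c_0 / (1 - phi_1^2) = 4 / (1 - (-0.098)^2) = 4 / 0.990396 = 4.038789.
  gamma(1) = phi_1 gamma(0) = (-0.098)(4.038789) = -0.395801.
Therefore gamma(1) = -0.3958 (to 4 decimal places).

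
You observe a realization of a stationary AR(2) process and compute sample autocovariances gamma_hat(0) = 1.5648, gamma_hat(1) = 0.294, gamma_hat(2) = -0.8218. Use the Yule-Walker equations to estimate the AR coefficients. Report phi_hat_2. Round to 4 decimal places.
\hat\phi_{2} = -0.5810

The Yule-Walker equations for an AR(p) process read, in matrix form,
  Gamma_p phi = r_p,   with   (Gamma_p)_{ij} = gamma(|i - j|),
                       (r_p)_i = gamma(i),   i,j = 1..p.
Substitute the sample gammas (Toeplitz matrix and right-hand side of size 2):
  Gamma_p = [[1.5648, 0.294], [0.294, 1.5648]]
  r_p     = [0.294, -0.8218]
Written out:
  1.5648 phi_1 + 0.294 phi_2 = 0.294
  0.294 phi_1 + 1.5648 phi_2 = -0.8218
Solve by Cramer's rule:
  det = gamma(0)^2 - gamma(1)^2 = (1.5648)^2 - (0.294)^2 = 2.44859904 - 0.086436 = 2.36216304
  phi_hat_1 = [gamma(1) gamma(0) - gamma(1) gamma(2)] / det = [(0.294)(1.5648) - (0.294)(-0.8218)] / 2.36216304 = 0.7016604 / 2.36216304 = 0.297
  phi_hat_2 = [gamma(0) gamma(2) - gamma(1)^2] / det = [(1.5648)(-0.8218) - (0.294)^2] / 2.36216304 = -1.37238864 / 2.36216304 = -0.581
So phi_hat = [0.2970, -0.5810].
Therefore phi_hat_2 = -0.5810.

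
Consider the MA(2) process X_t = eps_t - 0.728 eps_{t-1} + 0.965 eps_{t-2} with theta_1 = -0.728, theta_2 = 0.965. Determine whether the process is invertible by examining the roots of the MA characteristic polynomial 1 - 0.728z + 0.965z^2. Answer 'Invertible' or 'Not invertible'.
\text{Invertible}

The MA(q) characteristic polynomial is P(z) = 1 - 0.728z + 0.965z^2.
Invertibility requires all roots to lie outside the unit circle, i.e. |z| > 1 for every root.
Set 1 + (-0.728) z + (0.965) z^2 = 0, i.e. a z^2 + b z + c = 0 with a = 0.965, b = -0.728, c = 1.
Discriminant D = b^2 - 4ac = (-0.728)^2 - 4*(0.965)*1 = 0.529984 - (3.86) = -3.330016.
D < 0, so the roots are the complex-conjugate pair z = (-b +/- i sqrt(-D)) / (2a) = 0.3772 +/- 0.9455i.
For a conjugate pair |z|^2 = z * conj(z) = (product of roots) = c/a = 1/(0.965) = 1.036269, so |z| = sqrt(1.036269) = 1.018 for both roots.
Moduli of all roots: 1.0180, 1.0180.
All moduli strictly greater than 1? Yes.
Verdict: Invertible.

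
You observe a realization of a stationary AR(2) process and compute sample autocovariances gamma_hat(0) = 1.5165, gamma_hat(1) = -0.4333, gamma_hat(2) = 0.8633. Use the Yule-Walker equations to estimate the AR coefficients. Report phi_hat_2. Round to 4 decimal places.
\hat\phi_{2} = 0.5310

The Yule-Walker equations for an AR(p) process read, in matrix form,
  Gamma_p phi = r_p,   with   (Gamma_p)_{ij} = gamma(|i - j|),
                       (r_p)_i = gamma(i),   i,j = 1..p.
Substitute the sample gammas (Toeplitz matrix and right-hand side of size 2):
  Gamma_p = [[1.5165, -0.4333], [-0.4333, 1.5165]]
  r_p     = [-0.4333, 0.8633]
Written out:
  1.5165 phi_1 - 0.4333 phi_2 = -0.4333
  -0.4333 phi_1 + 1.5165 phi_2 = 0.8633
Solve by Cramer's rule:
  det = gamma(0)^2 - gamma(1)^2 = (1.5165)^2 - (-0.4333)^2 = 2.29977225 - 0.18774889 = 2.11202336
  phi_hat_1 = [gamma(1) gamma(0) - gamma(1) gamma(2)] / det = [(-0.4333)(1.5165) - (-0.4333)(0.8633)] / 2.11202336 = -0.28303156 / 2.11202336 = -0.134
  phi_hat_2 = [gamma(0) gamma(2) - gamma(1)^2] / det = [(1.5165)(0.8633) - (-0.4333)^2] / 2.11202336 = 1.12144556 / 2.11202336 = 0.531
So phi_hat = [-0.1340, 0.5310].
Therefore phi_hat_2 = 0.5310.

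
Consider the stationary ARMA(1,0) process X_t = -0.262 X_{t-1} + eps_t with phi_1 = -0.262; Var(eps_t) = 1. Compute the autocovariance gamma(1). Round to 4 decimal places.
\gamma(1) = -0.2813

Multiply the model equation by X_{t-k} and take expectations. With theta_0 = psi_0 = 1 and psi_j the MA(infinity) weights, this gives
  gamma(k) - sum_i phi_i gamma(k-i) = c_k,
  c_k = sigma^2 * sum_{j=k..q} theta_j psi_{j-k}   (c_k = 0 for k > q),
using gamma(-m) = gamma(m).
Pure AR (q = 0): c_0 = sigma^2 = 1, c_k = 0 for k >= 1.
Equations for k = 0 and k = 1 (AR order 1):
  gamma(0) = phi_1 gamma(1) + c_0
  gamma(1) = phi_1 gamma(0) + c_1
Substituting the second into the first: gamma(0) (1 - phi_1^2) = c_0 + phi_1 c_1, so
  gamma(0) = c_0 / (1 - phi_1^2) = 1 / (1 - (-0.262)^2) = 1 / 0.931356 = 1.073703.
  gamma(1) = phi_1 gamma(0) = (-0.262)(1.073703) = -0.28131.
Therefore gamma(1) = -0.2813 (to 4 decimal places).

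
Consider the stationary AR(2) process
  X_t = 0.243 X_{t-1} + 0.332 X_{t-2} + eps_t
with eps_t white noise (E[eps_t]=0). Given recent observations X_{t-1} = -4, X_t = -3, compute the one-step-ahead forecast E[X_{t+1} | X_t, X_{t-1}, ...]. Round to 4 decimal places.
E[X_{t+1} \mid \mathcal F_t] = -2.0570

For an AR(p) model X_t = c + sum_i phi_i X_{t-i} + eps_t, the
one-step-ahead conditional mean is
  E[X_{t+1} | X_t, ...] = c + sum_i phi_i X_{t+1-i}.
Substitute known values:
  E[X_{t+1} | ...] = (0.243) * (-3) + (0.332) * (-4)
                   = -2.0570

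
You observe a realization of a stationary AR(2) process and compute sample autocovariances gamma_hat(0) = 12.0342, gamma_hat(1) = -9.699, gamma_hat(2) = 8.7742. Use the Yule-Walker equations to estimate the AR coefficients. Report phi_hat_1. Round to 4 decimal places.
\hat\phi_{1} = -0.6230

The Yule-Walker equations for an AR(p) process read, in matrix form,
  Gamma_p phi = r_p,   with   (Gamma_p)_{ij} = gamma(|i - j|),
                       (r_p)_i = gamma(i),   i,j = 1..p.
Substitute the sample gammas (Toeplitz matrix and right-hand side of size 2):
  Gamma_p = [[12.0342, -9.699], [-9.699, 12.0342]]
  r_p     = [-9.699, 8.7742]
Written out:
  12.0342 phi_1 - 9.699 phi_2 = -9.699
  -9.699 phi_1 + 12.0342 phi_2 = 8.7742
Solve by Cramer's rule:
  det = gamma(0)^2 - gamma(1)^2 = (12.0342)^2 - (-9.699)^2 = 144.82196964 - 94.070601 = 50.75136864
  phi_hat_1 = [gamma(1) gamma(0) - gamma(1) gamma(2)] / det = [(-9.699)(12.0342) - (-9.699)(8.7742)] / 50.75136864 = -31.61874 / 50.75136864 = -0.623
  phi_hat_2 = [gamma(0) gamma(2) - gamma(1)^2] / det = [(12.0342)(8.7742) - (-9.699)^2] / 50.75136864 = 11.51987664 / 50.75136864 = 0.227
So phi_hat = [-0.6230, 0.2270].
Therefore phi_hat_1 = -0.6230.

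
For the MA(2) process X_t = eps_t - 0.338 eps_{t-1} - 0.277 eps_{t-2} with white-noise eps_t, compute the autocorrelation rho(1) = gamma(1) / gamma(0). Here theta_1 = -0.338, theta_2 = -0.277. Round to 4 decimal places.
\rho(1) = -0.2052

For an MA(q) process with theta_0 = 1, the autocovariance is
  gamma(k) = sigma^2 * sum_{i=0..q-k} theta_i * theta_{i+k},
and rho(k) = gamma(k) / gamma(0). Sigma^2 cancels.
  numerator   = (1)*(-0.338) + (-0.338)*(-0.277) = -0.244374.
  denominator = (1)^2 + (-0.338)^2 + (-0.277)^2 = 1.190973.
  rho(1) = -0.244374 / 1.190973 = -0.2052.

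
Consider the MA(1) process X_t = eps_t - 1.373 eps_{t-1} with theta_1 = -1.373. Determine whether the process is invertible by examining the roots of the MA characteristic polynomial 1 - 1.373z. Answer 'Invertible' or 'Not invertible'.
\text{Not invertible}

The MA(q) characteristic polynomial is P(z) = 1 - 1.373z.
Invertibility requires all roots to lie outside the unit circle, i.e. |z| > 1 for every root.
This is linear in z: 1 + (-1.373) z = 0  =>  z = -1/(-1.373) = 0.728332,  |z| = 0.728332.
Moduli of all roots: 0.7283.
All moduli strictly greater than 1? No.
Verdict: Not invertible.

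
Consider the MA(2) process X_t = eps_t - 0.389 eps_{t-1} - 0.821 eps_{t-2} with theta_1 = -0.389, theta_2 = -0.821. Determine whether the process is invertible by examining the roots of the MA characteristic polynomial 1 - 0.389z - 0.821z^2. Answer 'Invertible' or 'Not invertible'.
\text{Not invertible}

The MA(q) characteristic polynomial is P(z) = 1 - 0.389z - 0.821z^2.
Invertibility requires all roots to lie outside the unit circle, i.e. |z| > 1 for every root.
Set 1 + (-0.389) z + (-0.821) z^2 = 0, i.e. a z^2 + b z + c = 0 with a = -0.821, b = -0.389, c = 1.
Discriminant D = b^2 - 4ac = (-0.389)^2 - 4*(-0.821)*1 = 0.151321 - (-3.284) = 3.435321.
D >= 0, so the roots are real: z = (-b +/- sqrt(D)) / (2a) = (0.389 +/- 1.853462) / (-1.642).
  z_1 = (0.389 + 1.853462) / (-1.642) = -1.3657,   |z_1| = 1.3657.
  z_2 = (0.389 - 1.853462) / (-1.642) = 0.8919,   |z_2| = 0.8919.
Moduli of all roots: 1.3657, 0.8919.
All moduli strictly greater than 1? No.
Verdict: Not invertible.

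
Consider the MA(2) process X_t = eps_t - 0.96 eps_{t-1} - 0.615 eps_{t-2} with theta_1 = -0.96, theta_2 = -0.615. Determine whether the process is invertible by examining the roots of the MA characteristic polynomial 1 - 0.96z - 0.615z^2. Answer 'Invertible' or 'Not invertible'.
\text{Not invertible}

The MA(q) characteristic polynomial is P(z) = 1 - 0.96z - 0.615z^2.
Invertibility requires all roots to lie outside the unit circle, i.e. |z| > 1 for every root.
Set 1 + (-0.96) z + (-0.615) z^2 = 0, i.e. a z^2 + b z + c = 0 with a = -0.615, b = -0.96, c = 1.
Discriminant D = b^2 - 4ac = (-0.96)^2 - 4*(-0.615)*1 = 0.9216 - (-2.46) = 3.3816.
D >= 0, so the roots are real: z = (-b +/- sqrt(D)) / (2a) = (0.96 +/- 1.838913) / (-1.23).
  z_1 = (0.96 + 1.838913) / (-1.23) = -2.2755,   |z_1| = 2.2755.
  z_2 = (0.96 - 1.838913) / (-1.23) = 0.7146,   |z_2| = 0.7146.
Moduli of all roots: 2.2755, 0.7146.
All moduli strictly greater than 1? No.
Verdict: Not invertible.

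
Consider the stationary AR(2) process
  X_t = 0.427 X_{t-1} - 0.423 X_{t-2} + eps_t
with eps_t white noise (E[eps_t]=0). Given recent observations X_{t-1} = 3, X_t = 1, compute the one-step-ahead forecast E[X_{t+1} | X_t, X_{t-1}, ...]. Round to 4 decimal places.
E[X_{t+1} \mid \mathcal F_t] = -0.8420

For an AR(p) model X_t = c + sum_i phi_i X_{t-i} + eps_t, the
one-step-ahead conditional mean is
  E[X_{t+1} | X_t, ...] = c + sum_i phi_i X_{t+1-i}.
Substitute known values:
  E[X_{t+1} | ...] = (0.427) * (1) + (-0.423) * (3)
                   = -0.8420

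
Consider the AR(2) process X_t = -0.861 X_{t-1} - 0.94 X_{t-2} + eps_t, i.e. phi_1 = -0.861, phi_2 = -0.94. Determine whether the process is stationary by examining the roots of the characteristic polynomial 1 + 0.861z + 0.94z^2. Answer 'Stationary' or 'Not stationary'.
\text{Stationary}

The AR(p) characteristic polynomial is P(z) = 1 + 0.861z + 0.94z^2.
Stationarity requires all roots to lie outside the unit circle, i.e. |z| > 1 for every root.
Set 1 + (0.861) z + (0.94) z^2 = 0, i.e. a z^2 + b z + c = 0 with a = 0.94, b = 0.861, c = 1.
Discriminant D = b^2 - 4ac = (0.861)^2 - 4*(0.94)*1 = 0.741321 - (3.76) = -3.018679.
D < 0, so the roots are the complex-conjugate pair z = (-b +/- i sqrt(-D)) / (2a) = -0.458 +/- 0.9242i.
For a conjugate pair |z|^2 = z * conj(z) = (product of roots) = c/a = 1/(0.94) = 1.06383, so |z| = sqrt(1.06383) = 1.0314 for both roots.
Moduli of all roots: 1.0314, 1.0314.
All moduli strictly greater than 1? Yes.
Verdict: Stationary.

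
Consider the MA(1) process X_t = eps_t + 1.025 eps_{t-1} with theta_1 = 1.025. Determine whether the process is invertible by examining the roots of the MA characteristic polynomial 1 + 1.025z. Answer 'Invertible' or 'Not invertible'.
\text{Not invertible}

The MA(q) characteristic polynomial is P(z) = 1 + 1.025z.
Invertibility requires all roots to lie outside the unit circle, i.e. |z| > 1 for every root.
This is linear in z: 1 + (1.025) z = 0  =>  z = -1/(1.025) = -0.97561,  |z| = 0.97561.
Moduli of all roots: 0.9756.
All moduli strictly greater than 1? No.
Verdict: Not invertible.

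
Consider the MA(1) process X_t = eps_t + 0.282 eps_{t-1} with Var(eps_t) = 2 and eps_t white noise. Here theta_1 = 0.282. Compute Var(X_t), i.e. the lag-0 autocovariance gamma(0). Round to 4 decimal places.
\gamma(0) = 2.1590

For an MA(q) process X_t = eps_t + sum_i theta_i eps_{t-i} with
Var(eps_t) = sigma^2, the variance is
  gamma(0) = sigma^2 * (1 + sum_i theta_i^2).
  sum_i theta_i^2 = (0.282)^2 = 0.079524.
  gamma(0) = 2 * (1 + 0.079524) = 2 * 1.079524 = 2.159048, which rounds to 2.1590.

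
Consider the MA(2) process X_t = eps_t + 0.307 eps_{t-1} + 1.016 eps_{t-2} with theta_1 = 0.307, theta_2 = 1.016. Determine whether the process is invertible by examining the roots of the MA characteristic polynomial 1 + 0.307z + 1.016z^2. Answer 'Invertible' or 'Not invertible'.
\text{Not invertible}

The MA(q) characteristic polynomial is P(z) = 1 + 0.307z + 1.016z^2.
Invertibility requires all roots to lie outside the unit circle, i.e. |z| > 1 for every root.
Set 1 + (0.307) z + (1.016) z^2 = 0, i.e. a z^2 + b z + c = 0 with a = 1.016, b = 0.307, c = 1.
Discriminant D = b^2 - 4ac = (0.307)^2 - 4*(1.016)*1 = 0.094249 - (4.064) = -3.969751.
D < 0, so the roots are the complex-conjugate pair z = (-b +/- i sqrt(-D)) / (2a) = -0.1511 +/- 0.9805i.
For a conjugate pair |z|^2 = z * conj(z) = (product of roots) = c/a = 1/(1.016) = 0.984252, so |z| = sqrt(0.984252) = 0.9921 for both roots.
Moduli of all roots: 0.9921, 0.9921.
All moduli strictly greater than 1? No.
Verdict: Not invertible.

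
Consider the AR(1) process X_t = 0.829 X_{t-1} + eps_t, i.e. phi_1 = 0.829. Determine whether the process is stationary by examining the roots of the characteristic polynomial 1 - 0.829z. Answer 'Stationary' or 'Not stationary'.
\text{Stationary}

The AR(p) characteristic polynomial is P(z) = 1 - 0.829z.
Stationarity requires all roots to lie outside the unit circle, i.e. |z| > 1 for every root.
This is linear in z: 1 + (-0.829) z = 0  =>  z = -1/(-0.829) = 1.206273,  |z| = 1.206273.
Moduli of all roots: 1.2063.
All moduli strictly greater than 1? Yes.
Verdict: Stationary.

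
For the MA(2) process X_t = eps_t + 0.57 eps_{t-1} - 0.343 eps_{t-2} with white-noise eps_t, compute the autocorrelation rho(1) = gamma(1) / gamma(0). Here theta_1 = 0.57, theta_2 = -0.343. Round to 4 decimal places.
\rho(1) = 0.2596

For an MA(q) process with theta_0 = 1, the autocovariance is
  gamma(k) = sigma^2 * sum_{i=0..q-k} theta_i * theta_{i+k},
and rho(k) = gamma(k) / gamma(0). Sigma^2 cancels.
  numerator   = (1)*(0.57) + (0.57)*(-0.343) = 0.37449.
  denominator = (1)^2 + (0.57)^2 + (-0.343)^2 = 1.442549.
  rho(1) = 0.37449 / 1.442549 = 0.2596.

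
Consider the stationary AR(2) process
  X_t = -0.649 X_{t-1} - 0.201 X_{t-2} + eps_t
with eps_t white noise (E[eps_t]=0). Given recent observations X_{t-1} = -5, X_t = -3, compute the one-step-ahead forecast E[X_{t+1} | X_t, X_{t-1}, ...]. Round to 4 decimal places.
E[X_{t+1} \mid \mathcal F_t] = 2.9520

For an AR(p) model X_t = c + sum_i phi_i X_{t-i} + eps_t, the
one-step-ahead conditional mean is
  E[X_{t+1} | X_t, ...] = c + sum_i phi_i X_{t+1-i}.
Substitute known values:
  E[X_{t+1} | ...] = (-0.649) * (-3) + (-0.201) * (-5)
                   = 2.9520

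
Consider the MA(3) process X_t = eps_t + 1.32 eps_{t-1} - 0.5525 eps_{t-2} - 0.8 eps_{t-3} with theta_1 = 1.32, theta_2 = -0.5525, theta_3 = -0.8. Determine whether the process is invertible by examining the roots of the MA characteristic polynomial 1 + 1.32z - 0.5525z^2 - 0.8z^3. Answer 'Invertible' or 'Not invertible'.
\text{Not invertible}

The MA(q) characteristic polynomial is P(z) = 1 + 1.32z - 0.5525z^2 - 0.8z^3.
Invertibility requires all roots to lie outside the unit circle, i.e. |z| > 1 for every root.
Degree 3: look for a simple real root z0 first, then factor out (1 - z/z0) and solve the remaining quadratic.
Testing z0 = -0.8: P(-0.8) = 1 + (1.32)(-0.8) + (-0.5525)(-0.8)^2 + (-0.8)(-0.8)^3
  = 1 + (-1.056) + (-0.3536) + (0.4096) = 0.  So z_0 = -0.8 is a root, |z_0| = 0.8.
Divide out the factor (1 + 1.25 z) = (1 - z/z0) (since 1/z0 = -1.25):
  P(z) = (1 + 1.25 z)(1 + (0.07) z + (-0.64) z^2)
  [check: z-coef 0.07 - (-1.25) = 1.32; z^2-coef -0.64 - (-1.25)(0.07) = -0.5525; z^3-coef -(-1.25)(-0.64) = -0.8.]
Remaining roots from the quadratic factor 1 + (0.07) z + (-0.64) z^2:
  Set 1 + (0.07) z + (-0.64) z^2 = 0, i.e. a z^2 + b z + c = 0 with a = -0.64, b = 0.07, c = 1.
  Discriminant D = b^2 - 4ac = (0.07)^2 - 4*(-0.64)*1 = 0.0049 - (-2.56) = 2.5649.
  D >= 0, so the roots are real: z = (-b +/- sqrt(D)) / (2a) = (-0.07 +/- 1.601531) / (-1.28).
    z_1 = (-0.07 + 1.601531) / (-1.28) = -1.1965,   |z_1| = 1.1965.
    z_2 = (-0.07 - 1.601531) / (-1.28) = 1.3059,   |z_2| = 1.3059.
Moduli of all roots: 0.8000, 1.1965, 1.3059.
All moduli strictly greater than 1? No.
Verdict: Not invertible.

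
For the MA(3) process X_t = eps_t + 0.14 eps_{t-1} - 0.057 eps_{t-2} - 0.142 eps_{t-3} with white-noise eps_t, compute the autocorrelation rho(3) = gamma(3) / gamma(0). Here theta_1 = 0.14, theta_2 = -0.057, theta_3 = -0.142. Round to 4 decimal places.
\rho(3) = -0.1361

For an MA(q) process with theta_0 = 1, the autocovariance is
  gamma(k) = sigma^2 * sum_{i=0..q-k} theta_i * theta_{i+k},
and rho(k) = gamma(k) / gamma(0). Sigma^2 cancels.
  numerator   = (1)*(-0.142) = -0.142.
  denominator = (1)^2 + (0.14)^2 + (-0.057)^2 + (-0.142)^2 = 1.043013.
  rho(3) = -0.142 / 1.043013 = -0.1361.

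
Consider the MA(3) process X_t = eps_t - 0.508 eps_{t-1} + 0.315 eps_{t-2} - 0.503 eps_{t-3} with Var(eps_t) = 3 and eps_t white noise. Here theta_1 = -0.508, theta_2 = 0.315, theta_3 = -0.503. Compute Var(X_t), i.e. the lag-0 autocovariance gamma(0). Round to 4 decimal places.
\gamma(0) = 4.8309

For an MA(q) process X_t = eps_t + sum_i theta_i eps_{t-i} with
Var(eps_t) = sigma^2, the variance is
  gamma(0) = sigma^2 * (1 + sum_i theta_i^2).
  sum_i theta_i^2 = (-0.508)^2 + (0.315)^2 + (-0.503)^2 = 0.258064 + 0.099225 + 0.253009 = 0.610298.
  gamma(0) = 3 * (1 + 0.610298) = 3 * 1.610298 = 4.830894, which rounds to 4.8309.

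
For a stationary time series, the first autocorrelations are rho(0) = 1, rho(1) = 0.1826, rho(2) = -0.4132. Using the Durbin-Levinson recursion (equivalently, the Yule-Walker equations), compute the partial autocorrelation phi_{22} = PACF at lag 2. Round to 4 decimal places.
\phi_{22} = -0.4619

The PACF at lag k is phi_{kk}, the last component of the solution
to the Yule-Walker system G_k phi = r_k where
  (G_k)_{ij} = rho(|i - j|), (r_k)_i = rho(i), i,j = 1..k.
Equivalently, Durbin-Levinson gives phi_{kk} iteratively:
  phi_{11} = rho(1)
  phi_{kk} = [rho(k) - sum_{j=1..k-1} phi_{k-1,j} rho(k-j)]
            / [1 - sum_{j=1..k-1} phi_{k-1,j} rho(j)],
  phi_{k,j} = phi_{k-1,j} - phi_{kk} phi_{k-1,k-j},  j = 1..k-1.
Step k = 1:
  phi_11 = rho(1) = 0.1826.
Step k = 2:
  phi_22 = [rho(2) - phi_11 rho(1)] / [1 - phi_11 rho(1)] = [-0.4132 - (0.1826)(0.1826)] / [1 - (0.1826)(0.1826)]
         = -0.44654276 / 0.96665724 = -0.4619.
Therefore phi_{22} = -0.4619.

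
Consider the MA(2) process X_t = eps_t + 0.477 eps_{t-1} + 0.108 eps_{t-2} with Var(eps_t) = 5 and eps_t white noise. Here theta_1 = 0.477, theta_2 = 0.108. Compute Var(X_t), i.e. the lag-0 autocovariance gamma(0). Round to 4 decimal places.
\gamma(0) = 6.1960

For an MA(q) process X_t = eps_t + sum_i theta_i eps_{t-i} with
Var(eps_t) = sigma^2, the variance is
  gamma(0) = sigma^2 * (1 + sum_i theta_i^2).
  sum_i theta_i^2 = (0.477)^2 + (0.108)^2 = 0.227529 + 0.011664 = 0.239193.
  gamma(0) = 5 * (1 + 0.239193) = 5 * 1.239193 = 6.195965, which rounds to 6.1960.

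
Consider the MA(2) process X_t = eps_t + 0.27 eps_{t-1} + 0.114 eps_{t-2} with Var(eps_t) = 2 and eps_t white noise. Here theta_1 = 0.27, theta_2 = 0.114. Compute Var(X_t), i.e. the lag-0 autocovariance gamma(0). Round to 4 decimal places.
\gamma(0) = 2.1718

For an MA(q) process X_t = eps_t + sum_i theta_i eps_{t-i} with
Var(eps_t) = sigma^2, the variance is
  gamma(0) = sigma^2 * (1 + sum_i theta_i^2).
  sum_i theta_i^2 = (0.27)^2 + (0.114)^2 = 0.0729 + 0.012996 = 0.085896.
  gamma(0) = 2 * (1 + 0.085896) = 2 * 1.085896 = 2.171792, which rounds to 2.1718.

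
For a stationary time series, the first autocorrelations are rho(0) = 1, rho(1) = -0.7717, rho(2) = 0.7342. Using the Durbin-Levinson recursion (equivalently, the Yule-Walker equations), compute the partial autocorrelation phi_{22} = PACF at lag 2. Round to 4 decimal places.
\phi_{22} = 0.3429

The PACF at lag k is phi_{kk}, the last component of the solution
to the Yule-Walker system G_k phi = r_k where
  (G_k)_{ij} = rho(|i - j|), (r_k)_i = rho(i), i,j = 1..k.
Equivalently, Durbin-Levinson gives phi_{kk} iteratively:
  phi_{11} = rho(1)
  phi_{kk} = [rho(k) - sum_{j=1..k-1} phi_{k-1,j} rho(k-j)]
            / [1 - sum_{j=1..k-1} phi_{k-1,j} rho(j)],
  phi_{k,j} = phi_{k-1,j} - phi_{kk} phi_{k-1,k-j},  j = 1..k-1.
Step k = 1:
  phi_11 = rho(1) = -0.7717.
Step k = 2:
  phi_22 = [rho(2) - phi_11 rho(1)] / [1 - phi_11 rho(1)] = [0.7342 - (-0.7717)(-0.7717)] / [1 - (-0.7717)(-0.7717)]
         = 0.13867911 / 0.40447911 = 0.3429.
Therefore phi_{22} = 0.3429.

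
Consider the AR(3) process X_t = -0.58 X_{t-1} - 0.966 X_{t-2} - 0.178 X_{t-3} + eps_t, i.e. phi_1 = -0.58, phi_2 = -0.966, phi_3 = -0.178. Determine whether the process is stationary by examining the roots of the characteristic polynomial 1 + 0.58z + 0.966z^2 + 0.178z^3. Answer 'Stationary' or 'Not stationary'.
\text{Stationary}

The AR(p) characteristic polynomial is P(z) = 1 + 0.58z + 0.966z^2 + 0.178z^3.
Stationarity requires all roots to lie outside the unit circle, i.e. |z| > 1 for every root.
Degree 3: look for a simple real root z0 first, then factor out (1 - z/z0) and solve the remaining quadratic.
Testing z0 = -5: P(-5) = 1 + (0.58)(-5) + (0.966)(-5)^2 + (0.178)(-5)^3
  = 1 + (-2.9) + (24.15) + (-22.25) = 0.  So z_0 = -5 is a root, |z_0| = 5.
Divide out the factor (1 + 0.2 z) = (1 - z/z0) (since 1/z0 = -0.2):
  P(z) = (1 + 0.2 z)(1 + (0.38) z + (0.89) z^2)
  [check: z-coef 0.38 - (-0.2) = 0.58; z^2-coef 0.89 - (-0.2)(0.38) = 0.966; z^3-coef -(-0.2)(0.89) = 0.178.]
Remaining roots from the quadratic factor 1 + (0.38) z + (0.89) z^2:
  Set 1 + (0.38) z + (0.89) z^2 = 0, i.e. a z^2 + b z + c = 0 with a = 0.89, b = 0.38, c = 1.
  Discriminant D = b^2 - 4ac = (0.38)^2 - 4*(0.89)*1 = 0.1444 - (3.56) = -3.4156.
  D < 0, so the roots are the complex-conjugate pair z = (-b +/- i sqrt(-D)) / (2a) = -0.2135 +/- 1.0383i.
  For a conjugate pair |z|^2 = z * conj(z) = (product of roots) = c/a = 1/(0.89) = 1.123596, so |z| = sqrt(1.123596) = 1.06 for both roots.
Moduli of all roots: 5.0000, 1.0600, 1.0600.
All moduli strictly greater than 1? Yes.
Verdict: Stationary.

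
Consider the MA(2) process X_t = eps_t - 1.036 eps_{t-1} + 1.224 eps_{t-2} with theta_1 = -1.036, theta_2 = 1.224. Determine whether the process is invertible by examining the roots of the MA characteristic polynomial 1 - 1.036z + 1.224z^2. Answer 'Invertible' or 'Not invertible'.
\text{Not invertible}

The MA(q) characteristic polynomial is P(z) = 1 - 1.036z + 1.224z^2.
Invertibility requires all roots to lie outside the unit circle, i.e. |z| > 1 for every root.
Set 1 + (-1.036) z + (1.224) z^2 = 0, i.e. a z^2 + b z + c = 0 with a = 1.224, b = -1.036, c = 1.
Discriminant D = b^2 - 4ac = (-1.036)^2 - 4*(1.224)*1 = 1.073296 - (4.896) = -3.822704.
D < 0, so the roots are the complex-conjugate pair z = (-b +/- i sqrt(-D)) / (2a) = 0.4232 +/- 0.7987i.
For a conjugate pair |z|^2 = z * conj(z) = (product of roots) = c/a = 1/(1.224) = 0.816993, so |z| = sqrt(0.816993) = 0.9039 for both roots.
Moduli of all roots: 0.9039, 0.9039.
All moduli strictly greater than 1? No.
Verdict: Not invertible.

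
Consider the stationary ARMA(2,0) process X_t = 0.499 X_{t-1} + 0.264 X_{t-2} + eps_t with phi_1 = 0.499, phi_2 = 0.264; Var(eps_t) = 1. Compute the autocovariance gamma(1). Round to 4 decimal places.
\gamma(1) = 1.3488

Multiply the model equation by X_{t-k} and take expectations. With theta_0 = psi_0 = 1 and psi_j the MA(infinity) weights, this gives
  gamma(k) - sum_i phi_i gamma(k-i) = c_k,
  c_k = sigma^2 * sum_{j=k..q} theta_j psi_{j-k}   (c_k = 0 for k > q),
using gamma(-m) = gamma(m).
Pure AR (q = 0): c_0 = sigma^2 = 1, c_k = 0 for k >= 1.
Equations for k = 0, 1, 2 (AR order 2, c_2 = 0):
  (E0) gamma(0) = phi_1 gamma(1) + phi_2 gamma(2) + c_0
  (E1) gamma(1) = phi_1 gamma(0) + phi_2 gamma(1) + c_1
  (E2) gamma(2) = phi_1 gamma(1) + phi_2 gamma(0)
From (E1): gamma(1) = A gamma(0) + B with
  A = phi_1 / (1 - phi_2) = 0.499 / 0.736 = 0.677989,   B = c_1 / (1 - phi_2) = 0 / 0.736 = 0.
Insert (E2) into (E0): gamma(0) (1 - phi_2^2) = phi_1 (1 + phi_2) gamma(1) + c_0.
  phi_1 (1 + phi_2) = (0.499)(1.264) = 0.630736,   1 - phi_2^2 = 0.930304.
Replace gamma(1) by A gamma(0) + B and collect gamma(0):
  gamma(0) [0.930304 - (0.630736)(0.677989)] = c_0 = 1
  gamma(0) * 0.502672 = 1
  gamma(0) = 1 / 0.502672 = 1.989369.
  gamma(1) = A gamma(0) = (0.677989)(1.989369) = 1.348771.
Therefore gamma(1) = 1.3488 (to 4 decimal places).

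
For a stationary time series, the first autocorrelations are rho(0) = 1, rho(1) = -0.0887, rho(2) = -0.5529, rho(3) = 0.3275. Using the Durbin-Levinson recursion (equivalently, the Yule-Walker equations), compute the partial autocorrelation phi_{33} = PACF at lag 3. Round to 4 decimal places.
\phi_{33} = 0.2971

The PACF at lag k is phi_{kk}, the last component of the solution
to the Yule-Walker system G_k phi = r_k where
  (G_k)_{ij} = rho(|i - j|), (r_k)_i = rho(i), i,j = 1..k.
Equivalently, Durbin-Levinson gives phi_{kk} iteratively:
  phi_{11} = rho(1)
  phi_{kk} = [rho(k) - sum_{j=1..k-1} phi_{k-1,j} rho(k-j)]
            / [1 - sum_{j=1..k-1} phi_{k-1,j} rho(j)],
  phi_{k,j} = phi_{k-1,j} - phi_{kk} phi_{k-1,k-j},  j = 1..k-1.
Step k = 1:
  phi_11 = rho(1) = -0.0887.
Step k = 2:
  phi_22 = [rho(2) - phi_11 rho(1)] / [1 - phi_11 rho(1)] = [-0.5529 - (-0.0887)(-0.0887)] / [1 - (-0.0887)(-0.0887)]
         = -0.56076769 / 0.99213231 = -0.565215.
  Update: phi_21 = phi_11 - phi_22 phi_11 = -0.0887 - (-0.565215)(-0.0887) = -0.138835.
Step k = 3:
  phi_33 = [rho(3) - phi_21 rho(2) - phi_22 rho(1)] / [1 - phi_21 rho(1) - phi_22 rho(2)]
    numerator   = 0.3275 - (-0.138835)(-0.5529) - (-0.565215)(-0.0887) = 0.20060385
    denominator = 1 - (-0.138835)(-0.0887) - (-0.565215)(-0.5529) = 0.67517821
  phi_33 = 0.20060385 / 0.67517821 = 0.2971.
Therefore phi_{33} = 0.2971.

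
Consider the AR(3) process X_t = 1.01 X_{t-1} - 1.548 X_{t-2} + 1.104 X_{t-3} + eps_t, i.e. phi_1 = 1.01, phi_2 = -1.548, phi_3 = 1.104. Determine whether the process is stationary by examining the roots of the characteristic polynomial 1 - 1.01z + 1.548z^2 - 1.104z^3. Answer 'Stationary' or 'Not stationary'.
\text{Not stationary}

The AR(p) characteristic polynomial is P(z) = 1 - 1.01z + 1.548z^2 - 1.104z^3.
Stationarity requires all roots to lie outside the unit circle, i.e. |z| > 1 for every root.
Degree 3: look for a simple real root z0 first, then factor out (1 - z/z0) and solve the remaining quadratic.
Testing z0 = 1.25: P(1.25) = 1 + (-1.01)(1.25) + (1.548)(1.25)^2 + (-1.104)(1.25)^3
  = 1 + (-1.2625) + (2.41875) + (-2.15625) = 0.  So z_0 = 1.25 is a root, |z_0| = 1.25.
Divide out the factor (1 - 0.8 z) = (1 - z/z0) (since 1/z0 = 0.8):
  P(z) = (1 - 0.8 z)(1 + (-0.21) z + (1.38) z^2)
  [check: z-coef -0.21 - (0.8) = -1.01; z^2-coef 1.38 - (0.8)(-0.21) = 1.548; z^3-coef -(0.8)(1.38) = -1.104.]
Remaining roots from the quadratic factor 1 + (-0.21) z + (1.38) z^2:
  Set 1 + (-0.21) z + (1.38) z^2 = 0, i.e. a z^2 + b z + c = 0 with a = 1.38, b = -0.21, c = 1.
  Discriminant D = b^2 - 4ac = (-0.21)^2 - 4*(1.38)*1 = 0.0441 - (5.52) = -5.4759.
  D < 0, so the roots are the complex-conjugate pair z = (-b +/- i sqrt(-D)) / (2a) = 0.0761 +/- 0.8478i.
  For a conjugate pair |z|^2 = z * conj(z) = (product of roots) = c/a = 1/(1.38) = 0.724638, so |z| = sqrt(0.724638) = 0.8513 for both roots.
Moduli of all roots: 1.2500, 0.8513, 0.8513.
All moduli strictly greater than 1? No.
Verdict: Not stationary.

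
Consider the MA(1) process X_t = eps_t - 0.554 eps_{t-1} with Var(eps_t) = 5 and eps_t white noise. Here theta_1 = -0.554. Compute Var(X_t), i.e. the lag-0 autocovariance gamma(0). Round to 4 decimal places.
\gamma(0) = 6.5346

For an MA(q) process X_t = eps_t + sum_i theta_i eps_{t-i} with
Var(eps_t) = sigma^2, the variance is
  gamma(0) = sigma^2 * (1 + sum_i theta_i^2).
  sum_i theta_i^2 = (-0.554)^2 = 0.306916.
  gamma(0) = 5 * (1 + 0.306916) = 5 * 1.306916 = 6.53458, which rounds to 6.5346.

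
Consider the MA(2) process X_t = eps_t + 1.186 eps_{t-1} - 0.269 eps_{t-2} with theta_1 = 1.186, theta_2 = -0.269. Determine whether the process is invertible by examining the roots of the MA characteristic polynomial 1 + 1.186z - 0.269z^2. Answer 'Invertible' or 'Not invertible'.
\text{Not invertible}

The MA(q) characteristic polynomial is P(z) = 1 + 1.186z - 0.269z^2.
Invertibility requires all roots to lie outside the unit circle, i.e. |z| > 1 for every root.
Set 1 + (1.186) z + (-0.269) z^2 = 0, i.e. a z^2 + b z + c = 0 with a = -0.269, b = 1.186, c = 1.
Discriminant D = b^2 - 4ac = (1.186)^2 - 4*(-0.269)*1 = 1.406596 - (-1.076) = 2.482596.
D >= 0, so the roots are real: z = (-b +/- sqrt(D)) / (2a) = (-1.186 +/- 1.575626) / (-0.538).
  z_1 = (-1.186 + 1.575626) / (-0.538) = -0.7242,   |z_1| = 0.7242.
  z_2 = (-1.186 - 1.575626) / (-0.538) = 5.1331,   |z_2| = 5.1331.
Moduli of all roots: 0.7242, 5.1331.
All moduli strictly greater than 1? No.
Verdict: Not invertible.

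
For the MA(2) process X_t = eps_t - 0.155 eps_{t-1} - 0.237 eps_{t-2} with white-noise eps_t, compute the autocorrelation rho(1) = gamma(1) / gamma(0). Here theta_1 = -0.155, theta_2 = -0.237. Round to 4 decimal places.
\rho(1) = -0.1095

For an MA(q) process with theta_0 = 1, the autocovariance is
  gamma(k) = sigma^2 * sum_{i=0..q-k} theta_i * theta_{i+k},
and rho(k) = gamma(k) / gamma(0). Sigma^2 cancels.
  numerator   = (1)*(-0.155) + (-0.155)*(-0.237) = -0.118265.
  denominator = (1)^2 + (-0.155)^2 + (-0.237)^2 = 1.080194.
  rho(1) = -0.118265 / 1.080194 = -0.1095.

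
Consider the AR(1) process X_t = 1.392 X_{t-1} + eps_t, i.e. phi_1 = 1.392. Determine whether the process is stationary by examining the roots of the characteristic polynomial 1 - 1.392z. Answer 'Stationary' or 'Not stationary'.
\text{Not stationary}

The AR(p) characteristic polynomial is P(z) = 1 - 1.392z.
Stationarity requires all roots to lie outside the unit circle, i.e. |z| > 1 for every root.
This is linear in z: 1 + (-1.392) z = 0  =>  z = -1/(-1.392) = 0.718391,  |z| = 0.718391.
Moduli of all roots: 0.7184.
All moduli strictly greater than 1? No.
Verdict: Not stationary.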